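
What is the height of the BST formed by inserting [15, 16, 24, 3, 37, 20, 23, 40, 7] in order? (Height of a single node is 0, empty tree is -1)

Insertion order: [15, 16, 24, 3, 37, 20, 23, 40, 7]
Tree (level-order array): [15, 3, 16, None, 7, None, 24, None, None, 20, 37, None, 23, None, 40]
Compute height bottom-up (empty subtree = -1):
  height(7) = 1 + max(-1, -1) = 0
  height(3) = 1 + max(-1, 0) = 1
  height(23) = 1 + max(-1, -1) = 0
  height(20) = 1 + max(-1, 0) = 1
  height(40) = 1 + max(-1, -1) = 0
  height(37) = 1 + max(-1, 0) = 1
  height(24) = 1 + max(1, 1) = 2
  height(16) = 1 + max(-1, 2) = 3
  height(15) = 1 + max(1, 3) = 4
Height = 4


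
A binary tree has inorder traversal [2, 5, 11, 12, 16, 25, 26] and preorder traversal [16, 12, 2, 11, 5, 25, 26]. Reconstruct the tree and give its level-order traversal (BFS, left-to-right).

Inorder:  [2, 5, 11, 12, 16, 25, 26]
Preorder: [16, 12, 2, 11, 5, 25, 26]
Algorithm: preorder visits root first, so consume preorder in order;
for each root, split the current inorder slice at that value into
left-subtree inorder and right-subtree inorder, then recurse.
Recursive splits:
  root=16; inorder splits into left=[2, 5, 11, 12], right=[25, 26]
  root=12; inorder splits into left=[2, 5, 11], right=[]
  root=2; inorder splits into left=[], right=[5, 11]
  root=11; inorder splits into left=[5], right=[]
  root=5; inorder splits into left=[], right=[]
  root=25; inorder splits into left=[], right=[26]
  root=26; inorder splits into left=[], right=[]
Reconstructed level-order: [16, 12, 25, 2, 26, 11, 5]


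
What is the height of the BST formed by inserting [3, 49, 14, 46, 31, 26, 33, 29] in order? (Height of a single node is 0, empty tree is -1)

Insertion order: [3, 49, 14, 46, 31, 26, 33, 29]
Tree (level-order array): [3, None, 49, 14, None, None, 46, 31, None, 26, 33, None, 29]
Compute height bottom-up (empty subtree = -1):
  height(29) = 1 + max(-1, -1) = 0
  height(26) = 1 + max(-1, 0) = 1
  height(33) = 1 + max(-1, -1) = 0
  height(31) = 1 + max(1, 0) = 2
  height(46) = 1 + max(2, -1) = 3
  height(14) = 1 + max(-1, 3) = 4
  height(49) = 1 + max(4, -1) = 5
  height(3) = 1 + max(-1, 5) = 6
Height = 6


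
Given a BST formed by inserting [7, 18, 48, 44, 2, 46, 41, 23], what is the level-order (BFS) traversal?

Tree insertion order: [7, 18, 48, 44, 2, 46, 41, 23]
Tree (level-order array): [7, 2, 18, None, None, None, 48, 44, None, 41, 46, 23]
BFS from the root, enqueuing left then right child of each popped node:
  queue [7] -> pop 7, enqueue [2, 18], visited so far: [7]
  queue [2, 18] -> pop 2, enqueue [none], visited so far: [7, 2]
  queue [18] -> pop 18, enqueue [48], visited so far: [7, 2, 18]
  queue [48] -> pop 48, enqueue [44], visited so far: [7, 2, 18, 48]
  queue [44] -> pop 44, enqueue [41, 46], visited so far: [7, 2, 18, 48, 44]
  queue [41, 46] -> pop 41, enqueue [23], visited so far: [7, 2, 18, 48, 44, 41]
  queue [46, 23] -> pop 46, enqueue [none], visited so far: [7, 2, 18, 48, 44, 41, 46]
  queue [23] -> pop 23, enqueue [none], visited so far: [7, 2, 18, 48, 44, 41, 46, 23]
Result: [7, 2, 18, 48, 44, 41, 46, 23]


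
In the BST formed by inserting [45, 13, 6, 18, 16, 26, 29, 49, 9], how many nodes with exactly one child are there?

Tree built from: [45, 13, 6, 18, 16, 26, 29, 49, 9]
Tree (level-order array): [45, 13, 49, 6, 18, None, None, None, 9, 16, 26, None, None, None, None, None, 29]
Rule: These are nodes with exactly 1 non-null child.
Per-node child counts:
  node 45: 2 child(ren)
  node 13: 2 child(ren)
  node 6: 1 child(ren)
  node 9: 0 child(ren)
  node 18: 2 child(ren)
  node 16: 0 child(ren)
  node 26: 1 child(ren)
  node 29: 0 child(ren)
  node 49: 0 child(ren)
Matching nodes: [6, 26]
Count of nodes with exactly one child: 2


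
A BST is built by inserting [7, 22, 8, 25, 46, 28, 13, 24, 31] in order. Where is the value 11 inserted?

Starting tree (level order): [7, None, 22, 8, 25, None, 13, 24, 46, None, None, None, None, 28, None, None, 31]
Insertion path: 7 -> 22 -> 8 -> 13
Result: insert 11 as left child of 13
Final tree (level order): [7, None, 22, 8, 25, None, 13, 24, 46, 11, None, None, None, 28, None, None, None, None, 31]


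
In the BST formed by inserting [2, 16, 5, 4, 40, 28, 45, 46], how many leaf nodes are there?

Tree built from: [2, 16, 5, 4, 40, 28, 45, 46]
Tree (level-order array): [2, None, 16, 5, 40, 4, None, 28, 45, None, None, None, None, None, 46]
Rule: A leaf has 0 children.
Per-node child counts:
  node 2: 1 child(ren)
  node 16: 2 child(ren)
  node 5: 1 child(ren)
  node 4: 0 child(ren)
  node 40: 2 child(ren)
  node 28: 0 child(ren)
  node 45: 1 child(ren)
  node 46: 0 child(ren)
Matching nodes: [4, 28, 46]
Count of leaf nodes: 3


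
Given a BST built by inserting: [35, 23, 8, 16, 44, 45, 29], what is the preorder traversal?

Tree insertion order: [35, 23, 8, 16, 44, 45, 29]
Tree (level-order array): [35, 23, 44, 8, 29, None, 45, None, 16]
Preorder traversal: [35, 23, 8, 16, 29, 44, 45]


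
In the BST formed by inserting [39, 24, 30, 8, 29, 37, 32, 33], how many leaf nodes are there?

Tree built from: [39, 24, 30, 8, 29, 37, 32, 33]
Tree (level-order array): [39, 24, None, 8, 30, None, None, 29, 37, None, None, 32, None, None, 33]
Rule: A leaf has 0 children.
Per-node child counts:
  node 39: 1 child(ren)
  node 24: 2 child(ren)
  node 8: 0 child(ren)
  node 30: 2 child(ren)
  node 29: 0 child(ren)
  node 37: 1 child(ren)
  node 32: 1 child(ren)
  node 33: 0 child(ren)
Matching nodes: [8, 29, 33]
Count of leaf nodes: 3


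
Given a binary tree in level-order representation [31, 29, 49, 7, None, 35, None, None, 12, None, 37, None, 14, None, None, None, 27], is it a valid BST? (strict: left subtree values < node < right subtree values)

Level-order array: [31, 29, 49, 7, None, 35, None, None, 12, None, 37, None, 14, None, None, None, 27]
Validate using subtree bounds (lo, hi): at each node, require lo < value < hi,
then recurse left with hi=value and right with lo=value.
Preorder trace (stopping at first violation):
  at node 31 with bounds (-inf, +inf): OK
  at node 29 with bounds (-inf, 31): OK
  at node 7 with bounds (-inf, 29): OK
  at node 12 with bounds (7, 29): OK
  at node 14 with bounds (12, 29): OK
  at node 27 with bounds (14, 29): OK
  at node 49 with bounds (31, +inf): OK
  at node 35 with bounds (31, 49): OK
  at node 37 with bounds (35, 49): OK
No violation found at any node.
Result: Valid BST


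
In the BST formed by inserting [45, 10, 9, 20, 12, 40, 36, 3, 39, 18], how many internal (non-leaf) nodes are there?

Tree built from: [45, 10, 9, 20, 12, 40, 36, 3, 39, 18]
Tree (level-order array): [45, 10, None, 9, 20, 3, None, 12, 40, None, None, None, 18, 36, None, None, None, None, 39]
Rule: An internal node has at least one child.
Per-node child counts:
  node 45: 1 child(ren)
  node 10: 2 child(ren)
  node 9: 1 child(ren)
  node 3: 0 child(ren)
  node 20: 2 child(ren)
  node 12: 1 child(ren)
  node 18: 0 child(ren)
  node 40: 1 child(ren)
  node 36: 1 child(ren)
  node 39: 0 child(ren)
Matching nodes: [45, 10, 9, 20, 12, 40, 36]
Count of internal (non-leaf) nodes: 7


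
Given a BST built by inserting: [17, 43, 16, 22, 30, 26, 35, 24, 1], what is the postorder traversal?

Tree insertion order: [17, 43, 16, 22, 30, 26, 35, 24, 1]
Tree (level-order array): [17, 16, 43, 1, None, 22, None, None, None, None, 30, 26, 35, 24]
Postorder traversal: [1, 16, 24, 26, 35, 30, 22, 43, 17]


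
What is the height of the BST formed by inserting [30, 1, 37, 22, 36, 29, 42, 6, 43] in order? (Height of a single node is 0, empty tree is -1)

Insertion order: [30, 1, 37, 22, 36, 29, 42, 6, 43]
Tree (level-order array): [30, 1, 37, None, 22, 36, 42, 6, 29, None, None, None, 43]
Compute height bottom-up (empty subtree = -1):
  height(6) = 1 + max(-1, -1) = 0
  height(29) = 1 + max(-1, -1) = 0
  height(22) = 1 + max(0, 0) = 1
  height(1) = 1 + max(-1, 1) = 2
  height(36) = 1 + max(-1, -1) = 0
  height(43) = 1 + max(-1, -1) = 0
  height(42) = 1 + max(-1, 0) = 1
  height(37) = 1 + max(0, 1) = 2
  height(30) = 1 + max(2, 2) = 3
Height = 3


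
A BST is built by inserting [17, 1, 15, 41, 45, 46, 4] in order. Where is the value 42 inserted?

Starting tree (level order): [17, 1, 41, None, 15, None, 45, 4, None, None, 46]
Insertion path: 17 -> 41 -> 45
Result: insert 42 as left child of 45
Final tree (level order): [17, 1, 41, None, 15, None, 45, 4, None, 42, 46]


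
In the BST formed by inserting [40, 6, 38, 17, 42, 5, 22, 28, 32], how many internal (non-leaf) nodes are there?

Tree built from: [40, 6, 38, 17, 42, 5, 22, 28, 32]
Tree (level-order array): [40, 6, 42, 5, 38, None, None, None, None, 17, None, None, 22, None, 28, None, 32]
Rule: An internal node has at least one child.
Per-node child counts:
  node 40: 2 child(ren)
  node 6: 2 child(ren)
  node 5: 0 child(ren)
  node 38: 1 child(ren)
  node 17: 1 child(ren)
  node 22: 1 child(ren)
  node 28: 1 child(ren)
  node 32: 0 child(ren)
  node 42: 0 child(ren)
Matching nodes: [40, 6, 38, 17, 22, 28]
Count of internal (non-leaf) nodes: 6


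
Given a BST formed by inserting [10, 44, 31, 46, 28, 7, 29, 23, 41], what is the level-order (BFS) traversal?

Tree insertion order: [10, 44, 31, 46, 28, 7, 29, 23, 41]
Tree (level-order array): [10, 7, 44, None, None, 31, 46, 28, 41, None, None, 23, 29]
BFS from the root, enqueuing left then right child of each popped node:
  queue [10] -> pop 10, enqueue [7, 44], visited so far: [10]
  queue [7, 44] -> pop 7, enqueue [none], visited so far: [10, 7]
  queue [44] -> pop 44, enqueue [31, 46], visited so far: [10, 7, 44]
  queue [31, 46] -> pop 31, enqueue [28, 41], visited so far: [10, 7, 44, 31]
  queue [46, 28, 41] -> pop 46, enqueue [none], visited so far: [10, 7, 44, 31, 46]
  queue [28, 41] -> pop 28, enqueue [23, 29], visited so far: [10, 7, 44, 31, 46, 28]
  queue [41, 23, 29] -> pop 41, enqueue [none], visited so far: [10, 7, 44, 31, 46, 28, 41]
  queue [23, 29] -> pop 23, enqueue [none], visited so far: [10, 7, 44, 31, 46, 28, 41, 23]
  queue [29] -> pop 29, enqueue [none], visited so far: [10, 7, 44, 31, 46, 28, 41, 23, 29]
Result: [10, 7, 44, 31, 46, 28, 41, 23, 29]


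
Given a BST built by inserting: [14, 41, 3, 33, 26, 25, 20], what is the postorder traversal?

Tree insertion order: [14, 41, 3, 33, 26, 25, 20]
Tree (level-order array): [14, 3, 41, None, None, 33, None, 26, None, 25, None, 20]
Postorder traversal: [3, 20, 25, 26, 33, 41, 14]


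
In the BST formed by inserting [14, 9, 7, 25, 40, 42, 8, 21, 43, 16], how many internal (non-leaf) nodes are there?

Tree built from: [14, 9, 7, 25, 40, 42, 8, 21, 43, 16]
Tree (level-order array): [14, 9, 25, 7, None, 21, 40, None, 8, 16, None, None, 42, None, None, None, None, None, 43]
Rule: An internal node has at least one child.
Per-node child counts:
  node 14: 2 child(ren)
  node 9: 1 child(ren)
  node 7: 1 child(ren)
  node 8: 0 child(ren)
  node 25: 2 child(ren)
  node 21: 1 child(ren)
  node 16: 0 child(ren)
  node 40: 1 child(ren)
  node 42: 1 child(ren)
  node 43: 0 child(ren)
Matching nodes: [14, 9, 7, 25, 21, 40, 42]
Count of internal (non-leaf) nodes: 7


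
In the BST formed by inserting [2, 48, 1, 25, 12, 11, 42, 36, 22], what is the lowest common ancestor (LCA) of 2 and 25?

Tree insertion order: [2, 48, 1, 25, 12, 11, 42, 36, 22]
Tree (level-order array): [2, 1, 48, None, None, 25, None, 12, 42, 11, 22, 36]
In a BST, the LCA of p=2, q=25 is the first node v on the
root-to-leaf path with p <= v <= q (go left if both < v, right if both > v).
Walk from root:
  at 2: 2 <= 2 <= 25, this is the LCA
LCA = 2


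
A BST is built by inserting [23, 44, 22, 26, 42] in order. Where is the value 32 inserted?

Starting tree (level order): [23, 22, 44, None, None, 26, None, None, 42]
Insertion path: 23 -> 44 -> 26 -> 42
Result: insert 32 as left child of 42
Final tree (level order): [23, 22, 44, None, None, 26, None, None, 42, 32]


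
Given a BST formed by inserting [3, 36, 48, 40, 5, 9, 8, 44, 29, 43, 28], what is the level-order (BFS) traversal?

Tree insertion order: [3, 36, 48, 40, 5, 9, 8, 44, 29, 43, 28]
Tree (level-order array): [3, None, 36, 5, 48, None, 9, 40, None, 8, 29, None, 44, None, None, 28, None, 43]
BFS from the root, enqueuing left then right child of each popped node:
  queue [3] -> pop 3, enqueue [36], visited so far: [3]
  queue [36] -> pop 36, enqueue [5, 48], visited so far: [3, 36]
  queue [5, 48] -> pop 5, enqueue [9], visited so far: [3, 36, 5]
  queue [48, 9] -> pop 48, enqueue [40], visited so far: [3, 36, 5, 48]
  queue [9, 40] -> pop 9, enqueue [8, 29], visited so far: [3, 36, 5, 48, 9]
  queue [40, 8, 29] -> pop 40, enqueue [44], visited so far: [3, 36, 5, 48, 9, 40]
  queue [8, 29, 44] -> pop 8, enqueue [none], visited so far: [3, 36, 5, 48, 9, 40, 8]
  queue [29, 44] -> pop 29, enqueue [28], visited so far: [3, 36, 5, 48, 9, 40, 8, 29]
  queue [44, 28] -> pop 44, enqueue [43], visited so far: [3, 36, 5, 48, 9, 40, 8, 29, 44]
  queue [28, 43] -> pop 28, enqueue [none], visited so far: [3, 36, 5, 48, 9, 40, 8, 29, 44, 28]
  queue [43] -> pop 43, enqueue [none], visited so far: [3, 36, 5, 48, 9, 40, 8, 29, 44, 28, 43]
Result: [3, 36, 5, 48, 9, 40, 8, 29, 44, 28, 43]


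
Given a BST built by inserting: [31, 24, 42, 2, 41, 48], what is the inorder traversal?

Tree insertion order: [31, 24, 42, 2, 41, 48]
Tree (level-order array): [31, 24, 42, 2, None, 41, 48]
Inorder traversal: [2, 24, 31, 41, 42, 48]


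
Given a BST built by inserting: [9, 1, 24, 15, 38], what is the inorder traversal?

Tree insertion order: [9, 1, 24, 15, 38]
Tree (level-order array): [9, 1, 24, None, None, 15, 38]
Inorder traversal: [1, 9, 15, 24, 38]


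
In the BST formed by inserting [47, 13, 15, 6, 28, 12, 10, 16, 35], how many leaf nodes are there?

Tree built from: [47, 13, 15, 6, 28, 12, 10, 16, 35]
Tree (level-order array): [47, 13, None, 6, 15, None, 12, None, 28, 10, None, 16, 35]
Rule: A leaf has 0 children.
Per-node child counts:
  node 47: 1 child(ren)
  node 13: 2 child(ren)
  node 6: 1 child(ren)
  node 12: 1 child(ren)
  node 10: 0 child(ren)
  node 15: 1 child(ren)
  node 28: 2 child(ren)
  node 16: 0 child(ren)
  node 35: 0 child(ren)
Matching nodes: [10, 16, 35]
Count of leaf nodes: 3


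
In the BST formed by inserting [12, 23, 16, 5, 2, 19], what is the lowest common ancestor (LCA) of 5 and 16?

Tree insertion order: [12, 23, 16, 5, 2, 19]
Tree (level-order array): [12, 5, 23, 2, None, 16, None, None, None, None, 19]
In a BST, the LCA of p=5, q=16 is the first node v on the
root-to-leaf path with p <= v <= q (go left if both < v, right if both > v).
Walk from root:
  at 12: 5 <= 12 <= 16, this is the LCA
LCA = 12


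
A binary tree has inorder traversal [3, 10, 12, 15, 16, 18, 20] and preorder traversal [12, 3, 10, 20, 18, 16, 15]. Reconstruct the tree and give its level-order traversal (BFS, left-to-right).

Inorder:  [3, 10, 12, 15, 16, 18, 20]
Preorder: [12, 3, 10, 20, 18, 16, 15]
Algorithm: preorder visits root first, so consume preorder in order;
for each root, split the current inorder slice at that value into
left-subtree inorder and right-subtree inorder, then recurse.
Recursive splits:
  root=12; inorder splits into left=[3, 10], right=[15, 16, 18, 20]
  root=3; inorder splits into left=[], right=[10]
  root=10; inorder splits into left=[], right=[]
  root=20; inorder splits into left=[15, 16, 18], right=[]
  root=18; inorder splits into left=[15, 16], right=[]
  root=16; inorder splits into left=[15], right=[]
  root=15; inorder splits into left=[], right=[]
Reconstructed level-order: [12, 3, 20, 10, 18, 16, 15]


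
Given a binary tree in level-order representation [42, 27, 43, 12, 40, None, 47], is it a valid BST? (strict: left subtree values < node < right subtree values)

Level-order array: [42, 27, 43, 12, 40, None, 47]
Validate using subtree bounds (lo, hi): at each node, require lo < value < hi,
then recurse left with hi=value and right with lo=value.
Preorder trace (stopping at first violation):
  at node 42 with bounds (-inf, +inf): OK
  at node 27 with bounds (-inf, 42): OK
  at node 12 with bounds (-inf, 27): OK
  at node 40 with bounds (27, 42): OK
  at node 43 with bounds (42, +inf): OK
  at node 47 with bounds (43, +inf): OK
No violation found at any node.
Result: Valid BST


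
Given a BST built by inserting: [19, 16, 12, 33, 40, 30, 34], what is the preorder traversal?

Tree insertion order: [19, 16, 12, 33, 40, 30, 34]
Tree (level-order array): [19, 16, 33, 12, None, 30, 40, None, None, None, None, 34]
Preorder traversal: [19, 16, 12, 33, 30, 40, 34]


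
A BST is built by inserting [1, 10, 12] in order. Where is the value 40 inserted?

Starting tree (level order): [1, None, 10, None, 12]
Insertion path: 1 -> 10 -> 12
Result: insert 40 as right child of 12
Final tree (level order): [1, None, 10, None, 12, None, 40]


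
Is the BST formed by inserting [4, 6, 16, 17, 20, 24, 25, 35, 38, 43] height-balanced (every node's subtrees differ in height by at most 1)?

Tree (level-order array): [4, None, 6, None, 16, None, 17, None, 20, None, 24, None, 25, None, 35, None, 38, None, 43]
Definition: a tree is height-balanced if, at every node, |h(left) - h(right)| <= 1 (empty subtree has height -1).
Bottom-up per-node check:
  node 43: h_left=-1, h_right=-1, diff=0 [OK], height=0
  node 38: h_left=-1, h_right=0, diff=1 [OK], height=1
  node 35: h_left=-1, h_right=1, diff=2 [FAIL (|-1-1|=2 > 1)], height=2
  node 25: h_left=-1, h_right=2, diff=3 [FAIL (|-1-2|=3 > 1)], height=3
  node 24: h_left=-1, h_right=3, diff=4 [FAIL (|-1-3|=4 > 1)], height=4
  node 20: h_left=-1, h_right=4, diff=5 [FAIL (|-1-4|=5 > 1)], height=5
  node 17: h_left=-1, h_right=5, diff=6 [FAIL (|-1-5|=6 > 1)], height=6
  node 16: h_left=-1, h_right=6, diff=7 [FAIL (|-1-6|=7 > 1)], height=7
  node 6: h_left=-1, h_right=7, diff=8 [FAIL (|-1-7|=8 > 1)], height=8
  node 4: h_left=-1, h_right=8, diff=9 [FAIL (|-1-8|=9 > 1)], height=9
Node 35 violates the condition: |-1 - 1| = 2 > 1.
Result: Not balanced


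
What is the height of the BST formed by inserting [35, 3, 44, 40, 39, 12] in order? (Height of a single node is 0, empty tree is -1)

Insertion order: [35, 3, 44, 40, 39, 12]
Tree (level-order array): [35, 3, 44, None, 12, 40, None, None, None, 39]
Compute height bottom-up (empty subtree = -1):
  height(12) = 1 + max(-1, -1) = 0
  height(3) = 1 + max(-1, 0) = 1
  height(39) = 1 + max(-1, -1) = 0
  height(40) = 1 + max(0, -1) = 1
  height(44) = 1 + max(1, -1) = 2
  height(35) = 1 + max(1, 2) = 3
Height = 3


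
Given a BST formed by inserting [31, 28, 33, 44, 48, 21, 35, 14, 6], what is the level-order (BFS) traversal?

Tree insertion order: [31, 28, 33, 44, 48, 21, 35, 14, 6]
Tree (level-order array): [31, 28, 33, 21, None, None, 44, 14, None, 35, 48, 6]
BFS from the root, enqueuing left then right child of each popped node:
  queue [31] -> pop 31, enqueue [28, 33], visited so far: [31]
  queue [28, 33] -> pop 28, enqueue [21], visited so far: [31, 28]
  queue [33, 21] -> pop 33, enqueue [44], visited so far: [31, 28, 33]
  queue [21, 44] -> pop 21, enqueue [14], visited so far: [31, 28, 33, 21]
  queue [44, 14] -> pop 44, enqueue [35, 48], visited so far: [31, 28, 33, 21, 44]
  queue [14, 35, 48] -> pop 14, enqueue [6], visited so far: [31, 28, 33, 21, 44, 14]
  queue [35, 48, 6] -> pop 35, enqueue [none], visited so far: [31, 28, 33, 21, 44, 14, 35]
  queue [48, 6] -> pop 48, enqueue [none], visited so far: [31, 28, 33, 21, 44, 14, 35, 48]
  queue [6] -> pop 6, enqueue [none], visited so far: [31, 28, 33, 21, 44, 14, 35, 48, 6]
Result: [31, 28, 33, 21, 44, 14, 35, 48, 6]


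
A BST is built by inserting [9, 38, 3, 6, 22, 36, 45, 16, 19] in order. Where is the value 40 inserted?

Starting tree (level order): [9, 3, 38, None, 6, 22, 45, None, None, 16, 36, None, None, None, 19]
Insertion path: 9 -> 38 -> 45
Result: insert 40 as left child of 45
Final tree (level order): [9, 3, 38, None, 6, 22, 45, None, None, 16, 36, 40, None, None, 19]


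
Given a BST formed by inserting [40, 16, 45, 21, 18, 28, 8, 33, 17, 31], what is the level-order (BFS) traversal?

Tree insertion order: [40, 16, 45, 21, 18, 28, 8, 33, 17, 31]
Tree (level-order array): [40, 16, 45, 8, 21, None, None, None, None, 18, 28, 17, None, None, 33, None, None, 31]
BFS from the root, enqueuing left then right child of each popped node:
  queue [40] -> pop 40, enqueue [16, 45], visited so far: [40]
  queue [16, 45] -> pop 16, enqueue [8, 21], visited so far: [40, 16]
  queue [45, 8, 21] -> pop 45, enqueue [none], visited so far: [40, 16, 45]
  queue [8, 21] -> pop 8, enqueue [none], visited so far: [40, 16, 45, 8]
  queue [21] -> pop 21, enqueue [18, 28], visited so far: [40, 16, 45, 8, 21]
  queue [18, 28] -> pop 18, enqueue [17], visited so far: [40, 16, 45, 8, 21, 18]
  queue [28, 17] -> pop 28, enqueue [33], visited so far: [40, 16, 45, 8, 21, 18, 28]
  queue [17, 33] -> pop 17, enqueue [none], visited so far: [40, 16, 45, 8, 21, 18, 28, 17]
  queue [33] -> pop 33, enqueue [31], visited so far: [40, 16, 45, 8, 21, 18, 28, 17, 33]
  queue [31] -> pop 31, enqueue [none], visited so far: [40, 16, 45, 8, 21, 18, 28, 17, 33, 31]
Result: [40, 16, 45, 8, 21, 18, 28, 17, 33, 31]


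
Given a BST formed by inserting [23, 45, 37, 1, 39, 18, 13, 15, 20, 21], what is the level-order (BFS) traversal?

Tree insertion order: [23, 45, 37, 1, 39, 18, 13, 15, 20, 21]
Tree (level-order array): [23, 1, 45, None, 18, 37, None, 13, 20, None, 39, None, 15, None, 21]
BFS from the root, enqueuing left then right child of each popped node:
  queue [23] -> pop 23, enqueue [1, 45], visited so far: [23]
  queue [1, 45] -> pop 1, enqueue [18], visited so far: [23, 1]
  queue [45, 18] -> pop 45, enqueue [37], visited so far: [23, 1, 45]
  queue [18, 37] -> pop 18, enqueue [13, 20], visited so far: [23, 1, 45, 18]
  queue [37, 13, 20] -> pop 37, enqueue [39], visited so far: [23, 1, 45, 18, 37]
  queue [13, 20, 39] -> pop 13, enqueue [15], visited so far: [23, 1, 45, 18, 37, 13]
  queue [20, 39, 15] -> pop 20, enqueue [21], visited so far: [23, 1, 45, 18, 37, 13, 20]
  queue [39, 15, 21] -> pop 39, enqueue [none], visited so far: [23, 1, 45, 18, 37, 13, 20, 39]
  queue [15, 21] -> pop 15, enqueue [none], visited so far: [23, 1, 45, 18, 37, 13, 20, 39, 15]
  queue [21] -> pop 21, enqueue [none], visited so far: [23, 1, 45, 18, 37, 13, 20, 39, 15, 21]
Result: [23, 1, 45, 18, 37, 13, 20, 39, 15, 21]


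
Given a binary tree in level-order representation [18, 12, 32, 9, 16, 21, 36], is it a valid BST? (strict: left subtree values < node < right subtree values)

Level-order array: [18, 12, 32, 9, 16, 21, 36]
Validate using subtree bounds (lo, hi): at each node, require lo < value < hi,
then recurse left with hi=value and right with lo=value.
Preorder trace (stopping at first violation):
  at node 18 with bounds (-inf, +inf): OK
  at node 12 with bounds (-inf, 18): OK
  at node 9 with bounds (-inf, 12): OK
  at node 16 with bounds (12, 18): OK
  at node 32 with bounds (18, +inf): OK
  at node 21 with bounds (18, 32): OK
  at node 36 with bounds (32, +inf): OK
No violation found at any node.
Result: Valid BST


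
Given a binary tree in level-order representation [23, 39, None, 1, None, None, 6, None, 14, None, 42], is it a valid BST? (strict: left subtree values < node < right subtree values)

Level-order array: [23, 39, None, 1, None, None, 6, None, 14, None, 42]
Validate using subtree bounds (lo, hi): at each node, require lo < value < hi,
then recurse left with hi=value and right with lo=value.
Preorder trace (stopping at first violation):
  at node 23 with bounds (-inf, +inf): OK
  at node 39 with bounds (-inf, 23): VIOLATION
Node 39 violates its bound: not (-inf < 39 < 23).
Result: Not a valid BST


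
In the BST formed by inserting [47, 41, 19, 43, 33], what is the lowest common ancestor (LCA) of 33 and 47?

Tree insertion order: [47, 41, 19, 43, 33]
Tree (level-order array): [47, 41, None, 19, 43, None, 33]
In a BST, the LCA of p=33, q=47 is the first node v on the
root-to-leaf path with p <= v <= q (go left if both < v, right if both > v).
Walk from root:
  at 47: 33 <= 47 <= 47, this is the LCA
LCA = 47


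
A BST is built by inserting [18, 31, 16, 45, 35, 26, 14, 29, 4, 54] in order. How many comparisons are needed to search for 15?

Search path for 15: 18 -> 16 -> 14
Found: False
Comparisons: 3


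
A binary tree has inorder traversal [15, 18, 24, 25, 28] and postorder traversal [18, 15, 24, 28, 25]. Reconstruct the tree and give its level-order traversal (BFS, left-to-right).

Inorder:   [15, 18, 24, 25, 28]
Postorder: [18, 15, 24, 28, 25]
Algorithm: postorder visits root last, so walk postorder right-to-left;
each value is the root of the current inorder slice — split it at that
value, recurse on the right subtree first, then the left.
Recursive splits:
  root=25; inorder splits into left=[15, 18, 24], right=[28]
  root=28; inorder splits into left=[], right=[]
  root=24; inorder splits into left=[15, 18], right=[]
  root=15; inorder splits into left=[], right=[18]
  root=18; inorder splits into left=[], right=[]
Reconstructed level-order: [25, 24, 28, 15, 18]


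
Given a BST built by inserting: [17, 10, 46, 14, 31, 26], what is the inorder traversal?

Tree insertion order: [17, 10, 46, 14, 31, 26]
Tree (level-order array): [17, 10, 46, None, 14, 31, None, None, None, 26]
Inorder traversal: [10, 14, 17, 26, 31, 46]


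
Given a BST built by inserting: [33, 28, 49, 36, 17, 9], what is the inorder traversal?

Tree insertion order: [33, 28, 49, 36, 17, 9]
Tree (level-order array): [33, 28, 49, 17, None, 36, None, 9]
Inorder traversal: [9, 17, 28, 33, 36, 49]


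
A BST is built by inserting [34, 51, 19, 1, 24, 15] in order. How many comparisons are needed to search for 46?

Search path for 46: 34 -> 51
Found: False
Comparisons: 2


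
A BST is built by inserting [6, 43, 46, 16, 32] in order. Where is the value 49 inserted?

Starting tree (level order): [6, None, 43, 16, 46, None, 32]
Insertion path: 6 -> 43 -> 46
Result: insert 49 as right child of 46
Final tree (level order): [6, None, 43, 16, 46, None, 32, None, 49]


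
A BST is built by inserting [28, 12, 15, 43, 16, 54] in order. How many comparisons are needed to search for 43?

Search path for 43: 28 -> 43
Found: True
Comparisons: 2


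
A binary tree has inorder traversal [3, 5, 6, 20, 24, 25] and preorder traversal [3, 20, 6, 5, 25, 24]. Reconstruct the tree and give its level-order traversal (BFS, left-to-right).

Inorder:  [3, 5, 6, 20, 24, 25]
Preorder: [3, 20, 6, 5, 25, 24]
Algorithm: preorder visits root first, so consume preorder in order;
for each root, split the current inorder slice at that value into
left-subtree inorder and right-subtree inorder, then recurse.
Recursive splits:
  root=3; inorder splits into left=[], right=[5, 6, 20, 24, 25]
  root=20; inorder splits into left=[5, 6], right=[24, 25]
  root=6; inorder splits into left=[5], right=[]
  root=5; inorder splits into left=[], right=[]
  root=25; inorder splits into left=[24], right=[]
  root=24; inorder splits into left=[], right=[]
Reconstructed level-order: [3, 20, 6, 25, 5, 24]


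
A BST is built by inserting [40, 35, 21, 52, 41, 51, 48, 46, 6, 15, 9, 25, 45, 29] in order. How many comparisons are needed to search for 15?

Search path for 15: 40 -> 35 -> 21 -> 6 -> 15
Found: True
Comparisons: 5


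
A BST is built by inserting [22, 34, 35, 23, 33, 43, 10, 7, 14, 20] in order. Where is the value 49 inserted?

Starting tree (level order): [22, 10, 34, 7, 14, 23, 35, None, None, None, 20, None, 33, None, 43]
Insertion path: 22 -> 34 -> 35 -> 43
Result: insert 49 as right child of 43
Final tree (level order): [22, 10, 34, 7, 14, 23, 35, None, None, None, 20, None, 33, None, 43, None, None, None, None, None, 49]


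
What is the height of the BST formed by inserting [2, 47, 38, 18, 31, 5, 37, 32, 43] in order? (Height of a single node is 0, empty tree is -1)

Insertion order: [2, 47, 38, 18, 31, 5, 37, 32, 43]
Tree (level-order array): [2, None, 47, 38, None, 18, 43, 5, 31, None, None, None, None, None, 37, 32]
Compute height bottom-up (empty subtree = -1):
  height(5) = 1 + max(-1, -1) = 0
  height(32) = 1 + max(-1, -1) = 0
  height(37) = 1 + max(0, -1) = 1
  height(31) = 1 + max(-1, 1) = 2
  height(18) = 1 + max(0, 2) = 3
  height(43) = 1 + max(-1, -1) = 0
  height(38) = 1 + max(3, 0) = 4
  height(47) = 1 + max(4, -1) = 5
  height(2) = 1 + max(-1, 5) = 6
Height = 6


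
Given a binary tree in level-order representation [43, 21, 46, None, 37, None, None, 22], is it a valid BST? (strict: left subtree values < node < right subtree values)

Level-order array: [43, 21, 46, None, 37, None, None, 22]
Validate using subtree bounds (lo, hi): at each node, require lo < value < hi,
then recurse left with hi=value and right with lo=value.
Preorder trace (stopping at first violation):
  at node 43 with bounds (-inf, +inf): OK
  at node 21 with bounds (-inf, 43): OK
  at node 37 with bounds (21, 43): OK
  at node 22 with bounds (21, 37): OK
  at node 46 with bounds (43, +inf): OK
No violation found at any node.
Result: Valid BST


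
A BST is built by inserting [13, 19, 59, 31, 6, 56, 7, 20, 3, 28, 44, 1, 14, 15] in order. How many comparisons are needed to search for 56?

Search path for 56: 13 -> 19 -> 59 -> 31 -> 56
Found: True
Comparisons: 5


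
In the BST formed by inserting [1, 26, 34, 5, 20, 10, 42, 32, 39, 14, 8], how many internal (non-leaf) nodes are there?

Tree built from: [1, 26, 34, 5, 20, 10, 42, 32, 39, 14, 8]
Tree (level-order array): [1, None, 26, 5, 34, None, 20, 32, 42, 10, None, None, None, 39, None, 8, 14]
Rule: An internal node has at least one child.
Per-node child counts:
  node 1: 1 child(ren)
  node 26: 2 child(ren)
  node 5: 1 child(ren)
  node 20: 1 child(ren)
  node 10: 2 child(ren)
  node 8: 0 child(ren)
  node 14: 0 child(ren)
  node 34: 2 child(ren)
  node 32: 0 child(ren)
  node 42: 1 child(ren)
  node 39: 0 child(ren)
Matching nodes: [1, 26, 5, 20, 10, 34, 42]
Count of internal (non-leaf) nodes: 7


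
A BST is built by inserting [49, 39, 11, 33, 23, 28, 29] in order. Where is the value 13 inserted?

Starting tree (level order): [49, 39, None, 11, None, None, 33, 23, None, None, 28, None, 29]
Insertion path: 49 -> 39 -> 11 -> 33 -> 23
Result: insert 13 as left child of 23
Final tree (level order): [49, 39, None, 11, None, None, 33, 23, None, 13, 28, None, None, None, 29]


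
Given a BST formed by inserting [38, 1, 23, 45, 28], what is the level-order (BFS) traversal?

Tree insertion order: [38, 1, 23, 45, 28]
Tree (level-order array): [38, 1, 45, None, 23, None, None, None, 28]
BFS from the root, enqueuing left then right child of each popped node:
  queue [38] -> pop 38, enqueue [1, 45], visited so far: [38]
  queue [1, 45] -> pop 1, enqueue [23], visited so far: [38, 1]
  queue [45, 23] -> pop 45, enqueue [none], visited so far: [38, 1, 45]
  queue [23] -> pop 23, enqueue [28], visited so far: [38, 1, 45, 23]
  queue [28] -> pop 28, enqueue [none], visited so far: [38, 1, 45, 23, 28]
Result: [38, 1, 45, 23, 28]


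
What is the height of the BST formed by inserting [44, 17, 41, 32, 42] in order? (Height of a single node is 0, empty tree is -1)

Insertion order: [44, 17, 41, 32, 42]
Tree (level-order array): [44, 17, None, None, 41, 32, 42]
Compute height bottom-up (empty subtree = -1):
  height(32) = 1 + max(-1, -1) = 0
  height(42) = 1 + max(-1, -1) = 0
  height(41) = 1 + max(0, 0) = 1
  height(17) = 1 + max(-1, 1) = 2
  height(44) = 1 + max(2, -1) = 3
Height = 3


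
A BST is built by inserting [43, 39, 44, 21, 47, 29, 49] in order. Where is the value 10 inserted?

Starting tree (level order): [43, 39, 44, 21, None, None, 47, None, 29, None, 49]
Insertion path: 43 -> 39 -> 21
Result: insert 10 as left child of 21
Final tree (level order): [43, 39, 44, 21, None, None, 47, 10, 29, None, 49]


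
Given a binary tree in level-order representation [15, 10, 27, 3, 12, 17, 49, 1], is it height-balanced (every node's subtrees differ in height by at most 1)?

Tree (level-order array): [15, 10, 27, 3, 12, 17, 49, 1]
Definition: a tree is height-balanced if, at every node, |h(left) - h(right)| <= 1 (empty subtree has height -1).
Bottom-up per-node check:
  node 1: h_left=-1, h_right=-1, diff=0 [OK], height=0
  node 3: h_left=0, h_right=-1, diff=1 [OK], height=1
  node 12: h_left=-1, h_right=-1, diff=0 [OK], height=0
  node 10: h_left=1, h_right=0, diff=1 [OK], height=2
  node 17: h_left=-1, h_right=-1, diff=0 [OK], height=0
  node 49: h_left=-1, h_right=-1, diff=0 [OK], height=0
  node 27: h_left=0, h_right=0, diff=0 [OK], height=1
  node 15: h_left=2, h_right=1, diff=1 [OK], height=3
All nodes satisfy the balance condition.
Result: Balanced


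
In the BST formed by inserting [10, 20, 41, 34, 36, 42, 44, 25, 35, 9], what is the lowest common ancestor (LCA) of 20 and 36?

Tree insertion order: [10, 20, 41, 34, 36, 42, 44, 25, 35, 9]
Tree (level-order array): [10, 9, 20, None, None, None, 41, 34, 42, 25, 36, None, 44, None, None, 35]
In a BST, the LCA of p=20, q=36 is the first node v on the
root-to-leaf path with p <= v <= q (go left if both < v, right if both > v).
Walk from root:
  at 10: both 20 and 36 > 10, go right
  at 20: 20 <= 20 <= 36, this is the LCA
LCA = 20


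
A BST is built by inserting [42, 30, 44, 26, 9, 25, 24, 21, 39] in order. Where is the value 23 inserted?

Starting tree (level order): [42, 30, 44, 26, 39, None, None, 9, None, None, None, None, 25, 24, None, 21]
Insertion path: 42 -> 30 -> 26 -> 9 -> 25 -> 24 -> 21
Result: insert 23 as right child of 21
Final tree (level order): [42, 30, 44, 26, 39, None, None, 9, None, None, None, None, 25, 24, None, 21, None, None, 23]


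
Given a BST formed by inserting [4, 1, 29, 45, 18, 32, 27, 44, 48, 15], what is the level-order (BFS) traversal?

Tree insertion order: [4, 1, 29, 45, 18, 32, 27, 44, 48, 15]
Tree (level-order array): [4, 1, 29, None, None, 18, 45, 15, 27, 32, 48, None, None, None, None, None, 44]
BFS from the root, enqueuing left then right child of each popped node:
  queue [4] -> pop 4, enqueue [1, 29], visited so far: [4]
  queue [1, 29] -> pop 1, enqueue [none], visited so far: [4, 1]
  queue [29] -> pop 29, enqueue [18, 45], visited so far: [4, 1, 29]
  queue [18, 45] -> pop 18, enqueue [15, 27], visited so far: [4, 1, 29, 18]
  queue [45, 15, 27] -> pop 45, enqueue [32, 48], visited so far: [4, 1, 29, 18, 45]
  queue [15, 27, 32, 48] -> pop 15, enqueue [none], visited so far: [4, 1, 29, 18, 45, 15]
  queue [27, 32, 48] -> pop 27, enqueue [none], visited so far: [4, 1, 29, 18, 45, 15, 27]
  queue [32, 48] -> pop 32, enqueue [44], visited so far: [4, 1, 29, 18, 45, 15, 27, 32]
  queue [48, 44] -> pop 48, enqueue [none], visited so far: [4, 1, 29, 18, 45, 15, 27, 32, 48]
  queue [44] -> pop 44, enqueue [none], visited so far: [4, 1, 29, 18, 45, 15, 27, 32, 48, 44]
Result: [4, 1, 29, 18, 45, 15, 27, 32, 48, 44]


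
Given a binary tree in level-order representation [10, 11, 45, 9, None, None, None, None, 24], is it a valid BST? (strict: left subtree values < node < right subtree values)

Level-order array: [10, 11, 45, 9, None, None, None, None, 24]
Validate using subtree bounds (lo, hi): at each node, require lo < value < hi,
then recurse left with hi=value and right with lo=value.
Preorder trace (stopping at first violation):
  at node 10 with bounds (-inf, +inf): OK
  at node 11 with bounds (-inf, 10): VIOLATION
Node 11 violates its bound: not (-inf < 11 < 10).
Result: Not a valid BST


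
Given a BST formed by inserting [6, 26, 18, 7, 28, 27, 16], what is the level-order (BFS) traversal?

Tree insertion order: [6, 26, 18, 7, 28, 27, 16]
Tree (level-order array): [6, None, 26, 18, 28, 7, None, 27, None, None, 16]
BFS from the root, enqueuing left then right child of each popped node:
  queue [6] -> pop 6, enqueue [26], visited so far: [6]
  queue [26] -> pop 26, enqueue [18, 28], visited so far: [6, 26]
  queue [18, 28] -> pop 18, enqueue [7], visited so far: [6, 26, 18]
  queue [28, 7] -> pop 28, enqueue [27], visited so far: [6, 26, 18, 28]
  queue [7, 27] -> pop 7, enqueue [16], visited so far: [6, 26, 18, 28, 7]
  queue [27, 16] -> pop 27, enqueue [none], visited so far: [6, 26, 18, 28, 7, 27]
  queue [16] -> pop 16, enqueue [none], visited so far: [6, 26, 18, 28, 7, 27, 16]
Result: [6, 26, 18, 28, 7, 27, 16]


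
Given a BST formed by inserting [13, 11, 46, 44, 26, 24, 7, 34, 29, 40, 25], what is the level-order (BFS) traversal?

Tree insertion order: [13, 11, 46, 44, 26, 24, 7, 34, 29, 40, 25]
Tree (level-order array): [13, 11, 46, 7, None, 44, None, None, None, 26, None, 24, 34, None, 25, 29, 40]
BFS from the root, enqueuing left then right child of each popped node:
  queue [13] -> pop 13, enqueue [11, 46], visited so far: [13]
  queue [11, 46] -> pop 11, enqueue [7], visited so far: [13, 11]
  queue [46, 7] -> pop 46, enqueue [44], visited so far: [13, 11, 46]
  queue [7, 44] -> pop 7, enqueue [none], visited so far: [13, 11, 46, 7]
  queue [44] -> pop 44, enqueue [26], visited so far: [13, 11, 46, 7, 44]
  queue [26] -> pop 26, enqueue [24, 34], visited so far: [13, 11, 46, 7, 44, 26]
  queue [24, 34] -> pop 24, enqueue [25], visited so far: [13, 11, 46, 7, 44, 26, 24]
  queue [34, 25] -> pop 34, enqueue [29, 40], visited so far: [13, 11, 46, 7, 44, 26, 24, 34]
  queue [25, 29, 40] -> pop 25, enqueue [none], visited so far: [13, 11, 46, 7, 44, 26, 24, 34, 25]
  queue [29, 40] -> pop 29, enqueue [none], visited so far: [13, 11, 46, 7, 44, 26, 24, 34, 25, 29]
  queue [40] -> pop 40, enqueue [none], visited so far: [13, 11, 46, 7, 44, 26, 24, 34, 25, 29, 40]
Result: [13, 11, 46, 7, 44, 26, 24, 34, 25, 29, 40]


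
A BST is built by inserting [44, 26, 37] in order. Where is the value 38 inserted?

Starting tree (level order): [44, 26, None, None, 37]
Insertion path: 44 -> 26 -> 37
Result: insert 38 as right child of 37
Final tree (level order): [44, 26, None, None, 37, None, 38]


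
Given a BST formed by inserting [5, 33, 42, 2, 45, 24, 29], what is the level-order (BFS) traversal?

Tree insertion order: [5, 33, 42, 2, 45, 24, 29]
Tree (level-order array): [5, 2, 33, None, None, 24, 42, None, 29, None, 45]
BFS from the root, enqueuing left then right child of each popped node:
  queue [5] -> pop 5, enqueue [2, 33], visited so far: [5]
  queue [2, 33] -> pop 2, enqueue [none], visited so far: [5, 2]
  queue [33] -> pop 33, enqueue [24, 42], visited so far: [5, 2, 33]
  queue [24, 42] -> pop 24, enqueue [29], visited so far: [5, 2, 33, 24]
  queue [42, 29] -> pop 42, enqueue [45], visited so far: [5, 2, 33, 24, 42]
  queue [29, 45] -> pop 29, enqueue [none], visited so far: [5, 2, 33, 24, 42, 29]
  queue [45] -> pop 45, enqueue [none], visited so far: [5, 2, 33, 24, 42, 29, 45]
Result: [5, 2, 33, 24, 42, 29, 45]


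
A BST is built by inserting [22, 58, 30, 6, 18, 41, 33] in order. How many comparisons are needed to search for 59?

Search path for 59: 22 -> 58
Found: False
Comparisons: 2


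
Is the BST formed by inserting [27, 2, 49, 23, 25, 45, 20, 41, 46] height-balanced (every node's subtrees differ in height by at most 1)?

Tree (level-order array): [27, 2, 49, None, 23, 45, None, 20, 25, 41, 46]
Definition: a tree is height-balanced if, at every node, |h(left) - h(right)| <= 1 (empty subtree has height -1).
Bottom-up per-node check:
  node 20: h_left=-1, h_right=-1, diff=0 [OK], height=0
  node 25: h_left=-1, h_right=-1, diff=0 [OK], height=0
  node 23: h_left=0, h_right=0, diff=0 [OK], height=1
  node 2: h_left=-1, h_right=1, diff=2 [FAIL (|-1-1|=2 > 1)], height=2
  node 41: h_left=-1, h_right=-1, diff=0 [OK], height=0
  node 46: h_left=-1, h_right=-1, diff=0 [OK], height=0
  node 45: h_left=0, h_right=0, diff=0 [OK], height=1
  node 49: h_left=1, h_right=-1, diff=2 [FAIL (|1--1|=2 > 1)], height=2
  node 27: h_left=2, h_right=2, diff=0 [OK], height=3
Node 2 violates the condition: |-1 - 1| = 2 > 1.
Result: Not balanced


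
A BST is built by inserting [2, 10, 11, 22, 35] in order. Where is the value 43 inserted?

Starting tree (level order): [2, None, 10, None, 11, None, 22, None, 35]
Insertion path: 2 -> 10 -> 11 -> 22 -> 35
Result: insert 43 as right child of 35
Final tree (level order): [2, None, 10, None, 11, None, 22, None, 35, None, 43]
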